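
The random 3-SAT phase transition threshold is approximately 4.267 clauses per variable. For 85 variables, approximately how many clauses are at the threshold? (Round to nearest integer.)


The 3-SAT phase transition occurs at approximately 4.267 clauses per variable.
m = 4.267 * 85 = 362.695.
Rounded to nearest integer: 363.

363


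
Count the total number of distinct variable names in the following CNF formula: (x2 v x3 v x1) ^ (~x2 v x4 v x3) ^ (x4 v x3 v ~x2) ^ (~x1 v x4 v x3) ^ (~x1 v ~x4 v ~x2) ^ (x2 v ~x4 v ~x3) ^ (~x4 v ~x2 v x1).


Identify each distinct variable in the formula.
Variables found: x1, x2, x3, x4.
Total distinct variables = 4.

4


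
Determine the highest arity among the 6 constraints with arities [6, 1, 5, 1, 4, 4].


The arities are: 6, 1, 5, 1, 4, 4.
Scan for the maximum value.
Maximum arity = 6.

6


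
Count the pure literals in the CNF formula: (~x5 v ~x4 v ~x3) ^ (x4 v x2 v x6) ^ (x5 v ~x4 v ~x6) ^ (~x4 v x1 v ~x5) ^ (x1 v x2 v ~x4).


A pure literal appears in only one polarity across all clauses.
Pure literals: x1 (positive only), x2 (positive only), x3 (negative only).
Count = 3.

3


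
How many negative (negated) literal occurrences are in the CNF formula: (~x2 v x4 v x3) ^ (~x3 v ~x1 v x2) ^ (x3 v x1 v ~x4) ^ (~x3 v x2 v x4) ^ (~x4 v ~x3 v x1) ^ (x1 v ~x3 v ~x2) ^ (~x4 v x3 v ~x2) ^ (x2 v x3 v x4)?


Scan each clause for negated literals.
Clause 1: 1 negative; Clause 2: 2 negative; Clause 3: 1 negative; Clause 4: 1 negative; Clause 5: 2 negative; Clause 6: 2 negative; Clause 7: 2 negative; Clause 8: 0 negative.
Total negative literal occurrences = 11.

11


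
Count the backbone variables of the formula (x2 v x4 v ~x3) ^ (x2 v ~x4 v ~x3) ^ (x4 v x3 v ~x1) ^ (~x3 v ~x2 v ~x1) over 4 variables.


Find all satisfying assignments: 8 model(s).
Check which variables have the same value in every model.
No variable is fixed across all models.
Backbone size = 0.

0


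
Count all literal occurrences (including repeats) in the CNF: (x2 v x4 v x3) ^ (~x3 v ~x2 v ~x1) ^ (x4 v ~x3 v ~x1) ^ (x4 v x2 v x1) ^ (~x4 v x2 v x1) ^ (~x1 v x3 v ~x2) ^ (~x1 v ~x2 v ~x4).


Clause lengths: 3, 3, 3, 3, 3, 3, 3.
Sum = 3 + 3 + 3 + 3 + 3 + 3 + 3 = 21.

21


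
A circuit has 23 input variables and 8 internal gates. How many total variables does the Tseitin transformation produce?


The Tseitin transformation introduces one auxiliary variable per gate.
Total variables = inputs + gates = 23 + 8 = 31.

31


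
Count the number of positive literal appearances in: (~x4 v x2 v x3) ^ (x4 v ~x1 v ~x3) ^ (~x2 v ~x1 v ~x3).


Scan each clause for unnegated literals.
Clause 1: 2 positive; Clause 2: 1 positive; Clause 3: 0 positive.
Total positive literal occurrences = 3.

3


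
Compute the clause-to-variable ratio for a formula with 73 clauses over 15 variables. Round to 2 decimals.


Clause-to-variable ratio = clauses / variables.
73 / 15 = 4.87.

4.87


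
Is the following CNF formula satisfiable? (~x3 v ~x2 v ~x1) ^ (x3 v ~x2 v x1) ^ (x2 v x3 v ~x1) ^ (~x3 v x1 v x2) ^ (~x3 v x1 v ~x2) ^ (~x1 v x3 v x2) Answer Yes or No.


Check all 8 possible truth assignments.
Number of satisfying assignments found: 3.
The formula is satisfiable.

Yes


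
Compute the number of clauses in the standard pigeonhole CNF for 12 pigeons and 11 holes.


The PHP encoding has two parts:
1) At-least-one-hole clauses: 12 (one per pigeon, each with 11 literals).
2) At-most-one-pigeon-per-hole clauses: 11 holes * C(12,2) = 11 * 66 = 726.
Total clauses = 12 + 726 = 738.

738


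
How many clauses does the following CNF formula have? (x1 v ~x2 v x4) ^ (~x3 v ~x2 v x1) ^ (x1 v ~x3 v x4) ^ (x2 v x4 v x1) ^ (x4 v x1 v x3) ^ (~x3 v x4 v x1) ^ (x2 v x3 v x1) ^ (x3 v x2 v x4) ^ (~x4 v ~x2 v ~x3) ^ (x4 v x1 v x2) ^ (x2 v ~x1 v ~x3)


Each group enclosed in parentheses joined by ^ is one clause.
Counting the conjuncts: 11 clauses.

11


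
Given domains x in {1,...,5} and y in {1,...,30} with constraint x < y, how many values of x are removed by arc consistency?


For the constraint x < y, x needs a supporting value in y's domain.
x can be at most 29 (one less than y's maximum).
Valid x values from domain: 5 out of 5.
Pruned = 5 - 5 = 0.

0


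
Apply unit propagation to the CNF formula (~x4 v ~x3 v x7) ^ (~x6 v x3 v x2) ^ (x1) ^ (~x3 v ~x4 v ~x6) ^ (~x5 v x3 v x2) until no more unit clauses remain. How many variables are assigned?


Unit propagation repeatedly assigns the literal in any unit clause, then simplifies.
Assignments in order: x1 = T.
No further unit clauses remain.
Total variables assigned = 1.

1


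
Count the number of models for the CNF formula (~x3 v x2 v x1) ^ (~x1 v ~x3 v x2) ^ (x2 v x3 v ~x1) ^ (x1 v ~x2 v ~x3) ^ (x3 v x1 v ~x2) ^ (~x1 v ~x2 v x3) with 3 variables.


Enumerate all 8 truth assignments over 3 variables.
Test each against every clause.
Satisfying assignments found: 2.

2


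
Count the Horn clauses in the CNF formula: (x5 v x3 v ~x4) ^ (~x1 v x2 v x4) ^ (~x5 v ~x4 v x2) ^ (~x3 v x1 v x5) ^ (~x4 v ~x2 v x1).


A Horn clause has at most one positive literal.
Clause 1: 2 positive lit(s) -> not Horn
Clause 2: 2 positive lit(s) -> not Horn
Clause 3: 1 positive lit(s) -> Horn
Clause 4: 2 positive lit(s) -> not Horn
Clause 5: 1 positive lit(s) -> Horn
Total Horn clauses = 2.

2


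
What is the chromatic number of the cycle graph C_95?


An odd cycle cannot be 2-colored: alternating two colors around the cycle returns to the start with a conflict.
Since 95 is odd, three colors are required (and three suffice).
Chromatic number = 3.

3


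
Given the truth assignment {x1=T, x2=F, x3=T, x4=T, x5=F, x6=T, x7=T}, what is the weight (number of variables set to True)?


The weight is the number of variables assigned True.
True variables: x1, x3, x4, x6, x7.
Weight = 5.

5


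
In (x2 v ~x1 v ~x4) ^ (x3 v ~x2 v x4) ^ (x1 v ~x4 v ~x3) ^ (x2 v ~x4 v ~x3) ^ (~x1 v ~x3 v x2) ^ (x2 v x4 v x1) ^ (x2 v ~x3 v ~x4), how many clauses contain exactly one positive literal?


A definite clause has exactly one positive literal.
Clause 1: 1 positive -> definite
Clause 2: 2 positive -> not definite
Clause 3: 1 positive -> definite
Clause 4: 1 positive -> definite
Clause 5: 1 positive -> definite
Clause 6: 3 positive -> not definite
Clause 7: 1 positive -> definite
Definite clause count = 5.

5


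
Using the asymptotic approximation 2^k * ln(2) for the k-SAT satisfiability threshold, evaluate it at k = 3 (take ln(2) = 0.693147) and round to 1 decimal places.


Using the asymptotic formula: threshold ~ 2^k * ln(2).
2^3 = 8.
8 * 0.693147 = 5.5.

5.5


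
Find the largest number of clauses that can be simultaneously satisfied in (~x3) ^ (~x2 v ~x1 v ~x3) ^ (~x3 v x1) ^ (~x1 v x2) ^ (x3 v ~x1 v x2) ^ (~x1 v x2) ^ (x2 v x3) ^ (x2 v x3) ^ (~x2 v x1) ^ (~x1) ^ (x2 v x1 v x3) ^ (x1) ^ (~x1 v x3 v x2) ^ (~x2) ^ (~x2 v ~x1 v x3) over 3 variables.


Enumerate all 8 truth assignments.
For each, count how many of the 15 clauses are satisfied.
The formula is not fully satisfiable, so the maximum is below 15.
Maximum simultaneously satisfiable clauses = 12.

12


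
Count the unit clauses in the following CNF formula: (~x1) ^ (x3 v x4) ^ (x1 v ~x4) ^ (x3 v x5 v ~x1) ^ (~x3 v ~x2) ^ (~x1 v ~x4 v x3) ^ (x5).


A unit clause contains exactly one literal.
Unit clauses found: (~x1), (x5).
Count = 2.

2


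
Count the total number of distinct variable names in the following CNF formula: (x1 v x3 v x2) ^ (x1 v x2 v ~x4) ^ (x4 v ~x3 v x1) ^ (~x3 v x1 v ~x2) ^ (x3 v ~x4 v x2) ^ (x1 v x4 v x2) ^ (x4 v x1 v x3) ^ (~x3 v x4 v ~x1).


Identify each distinct variable in the formula.
Variables found: x1, x2, x3, x4.
Total distinct variables = 4.

4


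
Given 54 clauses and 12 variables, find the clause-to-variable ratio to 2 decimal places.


Clause-to-variable ratio = clauses / variables.
54 / 12 = 4.5.

4.5


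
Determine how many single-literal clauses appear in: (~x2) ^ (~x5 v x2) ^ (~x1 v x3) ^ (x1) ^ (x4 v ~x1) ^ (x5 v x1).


A unit clause contains exactly one literal.
Unit clauses found: (~x2), (x1).
Count = 2.

2


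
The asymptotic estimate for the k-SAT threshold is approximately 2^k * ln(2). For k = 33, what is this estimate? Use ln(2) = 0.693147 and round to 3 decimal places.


Using the asymptotic formula: threshold ~ 2^k * ln(2).
2^33 = 8589934592.
8589934592 * 0.693147 = 5954087392.641.

5954087392.641


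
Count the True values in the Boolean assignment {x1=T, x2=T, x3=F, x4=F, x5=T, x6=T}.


The weight is the number of variables assigned True.
True variables: x1, x2, x5, x6.
Weight = 4.

4


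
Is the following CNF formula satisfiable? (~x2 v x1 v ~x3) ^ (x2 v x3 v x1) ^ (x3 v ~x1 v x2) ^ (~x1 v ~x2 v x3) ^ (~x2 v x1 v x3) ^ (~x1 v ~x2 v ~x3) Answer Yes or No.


Check all 8 possible truth assignments.
Number of satisfying assignments found: 2.
The formula is satisfiable.

Yes


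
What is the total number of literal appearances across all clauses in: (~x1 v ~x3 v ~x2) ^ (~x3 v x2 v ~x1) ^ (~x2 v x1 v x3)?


Clause lengths: 3, 3, 3.
Sum = 3 + 3 + 3 = 9.

9


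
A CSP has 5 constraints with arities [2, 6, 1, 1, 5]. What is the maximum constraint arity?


The arities are: 2, 6, 1, 1, 5.
Scan for the maximum value.
Maximum arity = 6.

6


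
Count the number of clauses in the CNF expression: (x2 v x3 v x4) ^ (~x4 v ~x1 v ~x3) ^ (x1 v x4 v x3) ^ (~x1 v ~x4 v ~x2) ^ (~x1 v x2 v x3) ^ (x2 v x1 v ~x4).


Each group enclosed in parentheses joined by ^ is one clause.
Counting the conjuncts: 6 clauses.

6


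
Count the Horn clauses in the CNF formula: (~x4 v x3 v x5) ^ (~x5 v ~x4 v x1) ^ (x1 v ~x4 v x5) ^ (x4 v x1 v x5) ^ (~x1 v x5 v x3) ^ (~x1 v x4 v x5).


A Horn clause has at most one positive literal.
Clause 1: 2 positive lit(s) -> not Horn
Clause 2: 1 positive lit(s) -> Horn
Clause 3: 2 positive lit(s) -> not Horn
Clause 4: 3 positive lit(s) -> not Horn
Clause 5: 2 positive lit(s) -> not Horn
Clause 6: 2 positive lit(s) -> not Horn
Total Horn clauses = 1.

1


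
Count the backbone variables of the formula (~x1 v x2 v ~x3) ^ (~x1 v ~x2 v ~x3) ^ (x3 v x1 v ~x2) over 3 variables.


Find all satisfying assignments: 5 model(s).
Check which variables have the same value in every model.
No variable is fixed across all models.
Backbone size = 0.

0


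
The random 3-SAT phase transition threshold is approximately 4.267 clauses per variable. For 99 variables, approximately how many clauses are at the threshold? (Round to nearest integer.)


The 3-SAT phase transition occurs at approximately 4.267 clauses per variable.
m = 4.267 * 99 = 422.433.
Rounded to nearest integer: 422.

422


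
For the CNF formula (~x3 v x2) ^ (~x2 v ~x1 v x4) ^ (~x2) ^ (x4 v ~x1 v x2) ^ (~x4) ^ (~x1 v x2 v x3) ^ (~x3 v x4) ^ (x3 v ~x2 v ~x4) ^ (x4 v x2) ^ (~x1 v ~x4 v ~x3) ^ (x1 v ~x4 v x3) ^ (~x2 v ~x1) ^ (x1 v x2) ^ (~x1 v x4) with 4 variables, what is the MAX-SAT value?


Enumerate all 16 truth assignments.
For each, count how many of the 14 clauses are satisfied.
The formula is not fully satisfiable, so the maximum is below 14.
Maximum simultaneously satisfiable clauses = 13.

13


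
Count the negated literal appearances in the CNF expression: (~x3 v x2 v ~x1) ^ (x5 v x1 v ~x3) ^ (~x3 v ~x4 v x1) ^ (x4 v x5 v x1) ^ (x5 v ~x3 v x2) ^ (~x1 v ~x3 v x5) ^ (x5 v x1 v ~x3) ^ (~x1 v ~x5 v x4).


Scan each clause for negated literals.
Clause 1: 2 negative; Clause 2: 1 negative; Clause 3: 2 negative; Clause 4: 0 negative; Clause 5: 1 negative; Clause 6: 2 negative; Clause 7: 1 negative; Clause 8: 2 negative.
Total negative literal occurrences = 11.

11


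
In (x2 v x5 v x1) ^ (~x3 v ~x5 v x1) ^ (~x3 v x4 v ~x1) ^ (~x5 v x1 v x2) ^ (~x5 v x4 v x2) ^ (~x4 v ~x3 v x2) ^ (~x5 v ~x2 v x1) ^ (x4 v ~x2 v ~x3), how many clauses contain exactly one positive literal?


A definite clause has exactly one positive literal.
Clause 1: 3 positive -> not definite
Clause 2: 1 positive -> definite
Clause 3: 1 positive -> definite
Clause 4: 2 positive -> not definite
Clause 5: 2 positive -> not definite
Clause 6: 1 positive -> definite
Clause 7: 1 positive -> definite
Clause 8: 1 positive -> definite
Definite clause count = 5.

5


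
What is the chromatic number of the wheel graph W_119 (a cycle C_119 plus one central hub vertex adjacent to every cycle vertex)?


W_119 consists of the cycle C_119 together with a hub vertex adjacent to every cycle vertex.
The cycle C_119 needs 3 colors (odd cycle -> 3).
The hub is adjacent to every cycle vertex, so it must receive a new color distinct from all of them.
Chromatic number = 3 + 1 = 4.

4


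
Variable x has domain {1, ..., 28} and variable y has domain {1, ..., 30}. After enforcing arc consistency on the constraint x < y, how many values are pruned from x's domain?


For the constraint x < y, x needs a supporting value in y's domain.
x can be at most 29 (one less than y's maximum).
Valid x values from domain: 28 out of 28.
Pruned = 28 - 28 = 0.

0


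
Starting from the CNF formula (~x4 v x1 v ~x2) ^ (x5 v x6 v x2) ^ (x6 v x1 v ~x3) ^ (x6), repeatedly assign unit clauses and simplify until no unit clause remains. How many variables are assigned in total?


Unit propagation repeatedly assigns the literal in any unit clause, then simplifies.
Assignments in order: x6 = T.
No further unit clauses remain.
Total variables assigned = 1.

1


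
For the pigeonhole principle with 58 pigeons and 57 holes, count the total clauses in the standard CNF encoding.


The PHP encoding has two parts:
1) At-least-one-hole clauses: 58 (one per pigeon, each with 57 literals).
2) At-most-one-pigeon-per-hole clauses: 57 holes * C(58,2) = 57 * 1653 = 94221.
Total clauses = 58 + 94221 = 94279.

94279


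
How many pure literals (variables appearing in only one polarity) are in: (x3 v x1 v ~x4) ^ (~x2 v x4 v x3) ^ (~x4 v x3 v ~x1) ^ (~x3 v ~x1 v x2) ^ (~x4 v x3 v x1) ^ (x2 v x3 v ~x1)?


A pure literal appears in only one polarity across all clauses.
No pure literals found.
Count = 0.

0


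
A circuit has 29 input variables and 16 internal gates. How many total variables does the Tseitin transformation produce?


The Tseitin transformation introduces one auxiliary variable per gate.
Total variables = inputs + gates = 29 + 16 = 45.

45


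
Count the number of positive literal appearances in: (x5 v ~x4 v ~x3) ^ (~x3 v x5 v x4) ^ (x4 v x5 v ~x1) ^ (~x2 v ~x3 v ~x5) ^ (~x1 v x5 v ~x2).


Scan each clause for unnegated literals.
Clause 1: 1 positive; Clause 2: 2 positive; Clause 3: 2 positive; Clause 4: 0 positive; Clause 5: 1 positive.
Total positive literal occurrences = 6.

6


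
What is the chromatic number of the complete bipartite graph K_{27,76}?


K_{27,76} is bipartite by definition: the two parts are independent sets, with every edge crossing between them.
Color all vertices in one part with color 1 and all vertices in the other part with color 2.
Since the graph has at least one edge, one color does not suffice.
Chromatic number = 2.

2


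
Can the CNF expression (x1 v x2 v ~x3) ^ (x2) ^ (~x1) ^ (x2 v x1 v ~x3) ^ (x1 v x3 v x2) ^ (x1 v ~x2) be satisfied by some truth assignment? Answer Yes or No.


Check all 8 possible truth assignments.
Number of satisfying assignments found: 0.
The formula is unsatisfiable.

No


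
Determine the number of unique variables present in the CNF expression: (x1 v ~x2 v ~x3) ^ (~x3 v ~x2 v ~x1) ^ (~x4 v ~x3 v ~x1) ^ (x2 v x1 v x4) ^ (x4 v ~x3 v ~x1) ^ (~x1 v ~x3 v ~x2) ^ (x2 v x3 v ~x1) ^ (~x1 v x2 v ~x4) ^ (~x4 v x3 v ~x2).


Identify each distinct variable in the formula.
Variables found: x1, x2, x3, x4.
Total distinct variables = 4.

4


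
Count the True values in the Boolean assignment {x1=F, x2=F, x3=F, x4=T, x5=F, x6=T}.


The weight is the number of variables assigned True.
True variables: x4, x6.
Weight = 2.

2


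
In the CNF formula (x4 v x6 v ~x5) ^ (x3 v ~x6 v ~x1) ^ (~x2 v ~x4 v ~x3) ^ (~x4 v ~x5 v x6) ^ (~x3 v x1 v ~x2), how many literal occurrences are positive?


Scan each clause for unnegated literals.
Clause 1: 2 positive; Clause 2: 1 positive; Clause 3: 0 positive; Clause 4: 1 positive; Clause 5: 1 positive.
Total positive literal occurrences = 5.

5


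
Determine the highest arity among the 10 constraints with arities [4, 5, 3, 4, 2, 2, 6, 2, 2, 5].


The arities are: 4, 5, 3, 4, 2, 2, 6, 2, 2, 5.
Scan for the maximum value.
Maximum arity = 6.

6


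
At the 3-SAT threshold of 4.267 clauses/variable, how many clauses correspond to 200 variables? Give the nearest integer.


The 3-SAT phase transition occurs at approximately 4.267 clauses per variable.
m = 4.267 * 200 = 853.4.
Rounded to nearest integer: 853.

853


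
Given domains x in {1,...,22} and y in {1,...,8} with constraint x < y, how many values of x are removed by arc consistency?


For the constraint x < y, x needs a supporting value in y's domain.
x can be at most 7 (one less than y's maximum).
Valid x values from domain: 7 out of 22.
Pruned = 22 - 7 = 15.

15


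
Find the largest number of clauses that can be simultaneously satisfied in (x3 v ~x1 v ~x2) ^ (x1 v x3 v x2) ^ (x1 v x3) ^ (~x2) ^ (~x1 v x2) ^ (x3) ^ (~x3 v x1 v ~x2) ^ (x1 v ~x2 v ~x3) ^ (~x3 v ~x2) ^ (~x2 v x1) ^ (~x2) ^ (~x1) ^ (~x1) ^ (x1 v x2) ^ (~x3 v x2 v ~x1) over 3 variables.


Enumerate all 8 truth assignments.
For each, count how many of the 15 clauses are satisfied.
The formula is not fully satisfiable, so the maximum is below 15.
Maximum simultaneously satisfiable clauses = 14.

14


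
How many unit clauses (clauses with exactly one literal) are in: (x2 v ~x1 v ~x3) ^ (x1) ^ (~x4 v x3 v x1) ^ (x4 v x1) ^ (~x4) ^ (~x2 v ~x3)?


A unit clause contains exactly one literal.
Unit clauses found: (x1), (~x4).
Count = 2.

2


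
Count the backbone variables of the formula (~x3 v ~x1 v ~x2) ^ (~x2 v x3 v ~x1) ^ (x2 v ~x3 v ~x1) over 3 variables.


Find all satisfying assignments: 5 model(s).
Check which variables have the same value in every model.
No variable is fixed across all models.
Backbone size = 0.

0


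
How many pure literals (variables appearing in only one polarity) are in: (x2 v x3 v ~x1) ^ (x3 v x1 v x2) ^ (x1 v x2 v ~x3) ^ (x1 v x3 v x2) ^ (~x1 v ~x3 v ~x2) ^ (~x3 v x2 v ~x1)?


A pure literal appears in only one polarity across all clauses.
No pure literals found.
Count = 0.

0


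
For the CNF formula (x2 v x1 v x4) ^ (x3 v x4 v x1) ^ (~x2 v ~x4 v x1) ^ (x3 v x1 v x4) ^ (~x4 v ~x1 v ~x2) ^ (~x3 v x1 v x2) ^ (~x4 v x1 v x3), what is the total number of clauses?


Each group enclosed in parentheses joined by ^ is one clause.
Counting the conjuncts: 7 clauses.

7


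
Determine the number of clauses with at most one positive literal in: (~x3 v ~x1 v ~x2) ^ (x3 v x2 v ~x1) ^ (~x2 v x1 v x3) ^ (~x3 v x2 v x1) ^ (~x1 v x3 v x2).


A Horn clause has at most one positive literal.
Clause 1: 0 positive lit(s) -> Horn
Clause 2: 2 positive lit(s) -> not Horn
Clause 3: 2 positive lit(s) -> not Horn
Clause 4: 2 positive lit(s) -> not Horn
Clause 5: 2 positive lit(s) -> not Horn
Total Horn clauses = 1.

1


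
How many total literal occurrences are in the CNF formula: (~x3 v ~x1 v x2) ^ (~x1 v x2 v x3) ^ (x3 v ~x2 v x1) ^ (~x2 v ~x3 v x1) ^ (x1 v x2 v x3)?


Clause lengths: 3, 3, 3, 3, 3.
Sum = 3 + 3 + 3 + 3 + 3 = 15.

15


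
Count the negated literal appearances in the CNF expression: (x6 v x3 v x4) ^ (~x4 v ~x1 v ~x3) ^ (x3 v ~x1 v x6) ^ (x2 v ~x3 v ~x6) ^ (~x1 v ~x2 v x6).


Scan each clause for negated literals.
Clause 1: 0 negative; Clause 2: 3 negative; Clause 3: 1 negative; Clause 4: 2 negative; Clause 5: 2 negative.
Total negative literal occurrences = 8.

8


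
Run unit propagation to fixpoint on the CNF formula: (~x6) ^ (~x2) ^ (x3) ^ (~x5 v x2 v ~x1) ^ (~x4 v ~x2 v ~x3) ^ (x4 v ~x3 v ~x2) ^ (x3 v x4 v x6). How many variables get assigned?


Unit propagation repeatedly assigns the literal in any unit clause, then simplifies.
Assignments in order: x6 = F, x2 = F, x3 = T.
No further unit clauses remain.
Total variables assigned = 3.

3


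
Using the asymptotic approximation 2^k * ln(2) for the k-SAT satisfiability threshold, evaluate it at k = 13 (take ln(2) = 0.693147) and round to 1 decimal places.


Using the asymptotic formula: threshold ~ 2^k * ln(2).
2^13 = 8192.
8192 * 0.693147 = 5678.3.

5678.3


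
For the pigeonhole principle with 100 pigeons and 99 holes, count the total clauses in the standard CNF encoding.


The PHP encoding has two parts:
1) At-least-one-hole clauses: 100 (one per pigeon, each with 99 literals).
2) At-most-one-pigeon-per-hole clauses: 99 holes * C(100,2) = 99 * 4950 = 490050.
Total clauses = 100 + 490050 = 490150.

490150


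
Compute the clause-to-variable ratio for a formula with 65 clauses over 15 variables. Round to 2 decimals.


Clause-to-variable ratio = clauses / variables.
65 / 15 = 4.33.

4.33


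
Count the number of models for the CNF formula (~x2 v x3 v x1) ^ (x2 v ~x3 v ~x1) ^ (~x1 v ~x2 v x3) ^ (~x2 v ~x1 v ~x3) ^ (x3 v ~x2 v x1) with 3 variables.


Enumerate all 8 truth assignments over 3 variables.
Test each against every clause.
Satisfying assignments found: 4.

4


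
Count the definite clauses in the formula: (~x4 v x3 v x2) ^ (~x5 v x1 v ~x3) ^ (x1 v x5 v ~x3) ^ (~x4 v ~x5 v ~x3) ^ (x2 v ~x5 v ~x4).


A definite clause has exactly one positive literal.
Clause 1: 2 positive -> not definite
Clause 2: 1 positive -> definite
Clause 3: 2 positive -> not definite
Clause 4: 0 positive -> not definite
Clause 5: 1 positive -> definite
Definite clause count = 2.

2


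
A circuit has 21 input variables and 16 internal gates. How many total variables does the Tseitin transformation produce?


The Tseitin transformation introduces one auxiliary variable per gate.
Total variables = inputs + gates = 21 + 16 = 37.

37


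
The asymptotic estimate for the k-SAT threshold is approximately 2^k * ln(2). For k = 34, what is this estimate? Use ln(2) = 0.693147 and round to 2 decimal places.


Using the asymptotic formula: threshold ~ 2^k * ln(2).
2^34 = 17179869184.
17179869184 * 0.693147 = 11908174785.28.

11908174785.28


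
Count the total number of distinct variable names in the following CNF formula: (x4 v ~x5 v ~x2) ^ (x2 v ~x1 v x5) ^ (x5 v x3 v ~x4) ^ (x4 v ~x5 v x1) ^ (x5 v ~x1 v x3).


Identify each distinct variable in the formula.
Variables found: x1, x2, x3, x4, x5.
Total distinct variables = 5.

5


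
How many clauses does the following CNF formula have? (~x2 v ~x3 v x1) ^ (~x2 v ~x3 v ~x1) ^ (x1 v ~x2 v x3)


Each group enclosed in parentheses joined by ^ is one clause.
Counting the conjuncts: 3 clauses.

3


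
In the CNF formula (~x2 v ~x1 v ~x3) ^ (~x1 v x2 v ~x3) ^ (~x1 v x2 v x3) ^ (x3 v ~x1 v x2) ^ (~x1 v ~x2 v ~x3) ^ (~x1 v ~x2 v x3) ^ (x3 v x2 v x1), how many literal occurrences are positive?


Scan each clause for unnegated literals.
Clause 1: 0 positive; Clause 2: 1 positive; Clause 3: 2 positive; Clause 4: 2 positive; Clause 5: 0 positive; Clause 6: 1 positive; Clause 7: 3 positive.
Total positive literal occurrences = 9.

9


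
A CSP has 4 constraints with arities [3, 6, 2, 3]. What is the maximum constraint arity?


The arities are: 3, 6, 2, 3.
Scan for the maximum value.
Maximum arity = 6.

6


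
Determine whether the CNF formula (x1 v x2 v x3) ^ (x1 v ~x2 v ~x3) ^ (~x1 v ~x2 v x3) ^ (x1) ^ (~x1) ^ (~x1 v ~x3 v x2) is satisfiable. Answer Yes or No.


Check all 8 possible truth assignments.
Number of satisfying assignments found: 0.
The formula is unsatisfiable.

No


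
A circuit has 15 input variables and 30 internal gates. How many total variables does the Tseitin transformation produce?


The Tseitin transformation introduces one auxiliary variable per gate.
Total variables = inputs + gates = 15 + 30 = 45.

45


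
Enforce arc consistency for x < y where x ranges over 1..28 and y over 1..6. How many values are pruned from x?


For the constraint x < y, x needs a supporting value in y's domain.
x can be at most 5 (one less than y's maximum).
Valid x values from domain: 5 out of 28.
Pruned = 28 - 5 = 23.

23


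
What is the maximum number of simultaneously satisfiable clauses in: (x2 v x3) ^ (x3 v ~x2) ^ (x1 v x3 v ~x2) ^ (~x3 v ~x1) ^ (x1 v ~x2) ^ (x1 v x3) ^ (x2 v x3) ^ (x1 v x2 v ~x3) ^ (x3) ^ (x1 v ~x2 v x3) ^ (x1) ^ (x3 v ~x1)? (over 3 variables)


Enumerate all 8 truth assignments.
For each, count how many of the 12 clauses are satisfied.
The formula is not fully satisfiable, so the maximum is below 12.
Maximum simultaneously satisfiable clauses = 11.

11


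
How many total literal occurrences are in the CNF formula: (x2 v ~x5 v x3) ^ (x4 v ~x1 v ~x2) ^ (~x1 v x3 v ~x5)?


Clause lengths: 3, 3, 3.
Sum = 3 + 3 + 3 = 9.

9


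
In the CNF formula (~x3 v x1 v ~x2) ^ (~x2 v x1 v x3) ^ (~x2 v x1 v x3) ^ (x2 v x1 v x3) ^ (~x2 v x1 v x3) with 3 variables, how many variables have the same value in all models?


Find all satisfying assignments: 5 model(s).
Check which variables have the same value in every model.
No variable is fixed across all models.
Backbone size = 0.

0


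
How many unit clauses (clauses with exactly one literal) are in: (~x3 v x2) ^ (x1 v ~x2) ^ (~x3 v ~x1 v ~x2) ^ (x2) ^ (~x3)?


A unit clause contains exactly one literal.
Unit clauses found: (x2), (~x3).
Count = 2.

2


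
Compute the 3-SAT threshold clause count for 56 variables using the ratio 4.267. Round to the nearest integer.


The 3-SAT phase transition occurs at approximately 4.267 clauses per variable.
m = 4.267 * 56 = 238.952.
Rounded to nearest integer: 239.

239


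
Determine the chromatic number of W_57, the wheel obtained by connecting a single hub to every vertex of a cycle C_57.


W_57 consists of the cycle C_57 together with a hub vertex adjacent to every cycle vertex.
The cycle C_57 needs 3 colors (odd cycle -> 3).
The hub is adjacent to every cycle vertex, so it must receive a new color distinct from all of them.
Chromatic number = 3 + 1 = 4.

4


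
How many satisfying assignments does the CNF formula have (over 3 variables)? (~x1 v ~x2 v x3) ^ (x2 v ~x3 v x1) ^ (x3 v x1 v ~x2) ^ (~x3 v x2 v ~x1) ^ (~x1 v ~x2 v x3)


Enumerate all 8 truth assignments over 3 variables.
Test each against every clause.
Satisfying assignments found: 4.

4


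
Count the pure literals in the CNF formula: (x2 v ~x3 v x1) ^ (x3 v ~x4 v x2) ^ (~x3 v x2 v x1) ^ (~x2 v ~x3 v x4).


A pure literal appears in only one polarity across all clauses.
Pure literals: x1 (positive only).
Count = 1.

1


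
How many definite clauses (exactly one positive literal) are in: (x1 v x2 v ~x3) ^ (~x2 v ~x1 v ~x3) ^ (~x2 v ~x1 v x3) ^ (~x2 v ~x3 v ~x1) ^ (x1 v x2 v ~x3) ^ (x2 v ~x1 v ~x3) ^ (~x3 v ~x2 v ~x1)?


A definite clause has exactly one positive literal.
Clause 1: 2 positive -> not definite
Clause 2: 0 positive -> not definite
Clause 3: 1 positive -> definite
Clause 4: 0 positive -> not definite
Clause 5: 2 positive -> not definite
Clause 6: 1 positive -> definite
Clause 7: 0 positive -> not definite
Definite clause count = 2.

2


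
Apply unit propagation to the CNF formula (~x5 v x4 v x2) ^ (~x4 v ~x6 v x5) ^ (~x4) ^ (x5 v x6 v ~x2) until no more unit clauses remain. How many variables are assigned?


Unit propagation repeatedly assigns the literal in any unit clause, then simplifies.
Assignments in order: x4 = F.
No further unit clauses remain.
Total variables assigned = 1.

1


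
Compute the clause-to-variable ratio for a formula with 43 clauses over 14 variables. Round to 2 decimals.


Clause-to-variable ratio = clauses / variables.
43 / 14 = 3.07.

3.07


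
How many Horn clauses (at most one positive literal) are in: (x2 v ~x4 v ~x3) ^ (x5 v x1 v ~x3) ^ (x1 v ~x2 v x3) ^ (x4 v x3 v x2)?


A Horn clause has at most one positive literal.
Clause 1: 1 positive lit(s) -> Horn
Clause 2: 2 positive lit(s) -> not Horn
Clause 3: 2 positive lit(s) -> not Horn
Clause 4: 3 positive lit(s) -> not Horn
Total Horn clauses = 1.

1


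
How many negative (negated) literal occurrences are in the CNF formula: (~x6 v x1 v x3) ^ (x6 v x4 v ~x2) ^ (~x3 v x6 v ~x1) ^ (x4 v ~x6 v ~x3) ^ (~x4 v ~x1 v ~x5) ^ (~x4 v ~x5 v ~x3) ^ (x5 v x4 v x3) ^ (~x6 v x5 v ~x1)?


Scan each clause for negated literals.
Clause 1: 1 negative; Clause 2: 1 negative; Clause 3: 2 negative; Clause 4: 2 negative; Clause 5: 3 negative; Clause 6: 3 negative; Clause 7: 0 negative; Clause 8: 2 negative.
Total negative literal occurrences = 14.

14


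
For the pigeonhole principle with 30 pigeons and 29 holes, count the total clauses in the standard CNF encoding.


The PHP encoding has two parts:
1) At-least-one-hole clauses: 30 (one per pigeon, each with 29 literals).
2) At-most-one-pigeon-per-hole clauses: 29 holes * C(30,2) = 29 * 435 = 12615.
Total clauses = 30 + 12615 = 12645.

12645


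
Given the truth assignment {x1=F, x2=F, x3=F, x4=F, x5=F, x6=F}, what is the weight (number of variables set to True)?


The weight is the number of variables assigned True.
True variables: none.
Weight = 0.

0


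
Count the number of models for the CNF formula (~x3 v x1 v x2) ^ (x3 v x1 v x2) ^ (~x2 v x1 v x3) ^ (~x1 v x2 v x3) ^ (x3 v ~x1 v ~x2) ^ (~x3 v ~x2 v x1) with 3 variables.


Enumerate all 8 truth assignments over 3 variables.
Test each against every clause.
Satisfying assignments found: 2.

2


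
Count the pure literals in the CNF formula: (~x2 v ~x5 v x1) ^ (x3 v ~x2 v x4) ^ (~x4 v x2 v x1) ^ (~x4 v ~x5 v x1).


A pure literal appears in only one polarity across all clauses.
Pure literals: x1 (positive only), x3 (positive only), x5 (negative only).
Count = 3.

3


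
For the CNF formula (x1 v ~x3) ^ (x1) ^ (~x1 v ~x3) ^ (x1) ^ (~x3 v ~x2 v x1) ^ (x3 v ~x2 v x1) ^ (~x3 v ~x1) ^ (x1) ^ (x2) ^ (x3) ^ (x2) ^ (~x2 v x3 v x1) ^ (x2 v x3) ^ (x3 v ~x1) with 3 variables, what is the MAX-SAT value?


Enumerate all 8 truth assignments.
For each, count how many of the 14 clauses are satisfied.
The formula is not fully satisfiable, so the maximum is below 14.
Maximum simultaneously satisfiable clauses = 12.

12


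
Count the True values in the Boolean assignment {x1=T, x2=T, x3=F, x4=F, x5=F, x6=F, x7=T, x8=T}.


The weight is the number of variables assigned True.
True variables: x1, x2, x7, x8.
Weight = 4.

4


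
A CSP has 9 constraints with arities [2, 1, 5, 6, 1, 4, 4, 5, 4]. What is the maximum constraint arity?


The arities are: 2, 1, 5, 6, 1, 4, 4, 5, 4.
Scan for the maximum value.
Maximum arity = 6.

6


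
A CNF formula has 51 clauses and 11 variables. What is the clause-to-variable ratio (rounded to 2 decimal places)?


Clause-to-variable ratio = clauses / variables.
51 / 11 = 4.64.

4.64


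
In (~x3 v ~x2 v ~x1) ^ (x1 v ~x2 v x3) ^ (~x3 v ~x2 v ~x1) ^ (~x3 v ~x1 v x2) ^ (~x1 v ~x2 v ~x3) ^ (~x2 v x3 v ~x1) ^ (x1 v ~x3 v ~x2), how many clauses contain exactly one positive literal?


A definite clause has exactly one positive literal.
Clause 1: 0 positive -> not definite
Clause 2: 2 positive -> not definite
Clause 3: 0 positive -> not definite
Clause 4: 1 positive -> definite
Clause 5: 0 positive -> not definite
Clause 6: 1 positive -> definite
Clause 7: 1 positive -> definite
Definite clause count = 3.

3


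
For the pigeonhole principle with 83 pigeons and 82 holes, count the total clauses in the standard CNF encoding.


The PHP encoding has two parts:
1) At-least-one-hole clauses: 83 (one per pigeon, each with 82 literals).
2) At-most-one-pigeon-per-hole clauses: 82 holes * C(83,2) = 82 * 3403 = 279046.
Total clauses = 83 + 279046 = 279129.

279129


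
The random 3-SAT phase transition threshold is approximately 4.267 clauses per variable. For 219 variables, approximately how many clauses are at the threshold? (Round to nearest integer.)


The 3-SAT phase transition occurs at approximately 4.267 clauses per variable.
m = 4.267 * 219 = 934.473.
Rounded to nearest integer: 934.

934


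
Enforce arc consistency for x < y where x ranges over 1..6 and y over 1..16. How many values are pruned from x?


For the constraint x < y, x needs a supporting value in y's domain.
x can be at most 15 (one less than y's maximum).
Valid x values from domain: 6 out of 6.
Pruned = 6 - 6 = 0.

0


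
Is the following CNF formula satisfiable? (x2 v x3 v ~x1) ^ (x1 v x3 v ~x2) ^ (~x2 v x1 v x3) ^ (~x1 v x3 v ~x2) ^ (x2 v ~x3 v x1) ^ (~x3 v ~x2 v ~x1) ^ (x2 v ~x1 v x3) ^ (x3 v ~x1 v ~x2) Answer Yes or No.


Check all 8 possible truth assignments.
Number of satisfying assignments found: 3.
The formula is satisfiable.

Yes


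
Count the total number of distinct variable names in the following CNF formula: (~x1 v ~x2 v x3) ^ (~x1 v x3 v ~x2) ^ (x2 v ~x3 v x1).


Identify each distinct variable in the formula.
Variables found: x1, x2, x3.
Total distinct variables = 3.

3


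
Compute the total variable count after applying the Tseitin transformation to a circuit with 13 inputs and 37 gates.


The Tseitin transformation introduces one auxiliary variable per gate.
Total variables = inputs + gates = 13 + 37 = 50.

50


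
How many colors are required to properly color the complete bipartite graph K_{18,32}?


K_{18,32} is bipartite by definition: the two parts are independent sets, with every edge crossing between them.
Color all vertices in one part with color 1 and all vertices in the other part with color 2.
Since the graph has at least one edge, one color does not suffice.
Chromatic number = 2.

2


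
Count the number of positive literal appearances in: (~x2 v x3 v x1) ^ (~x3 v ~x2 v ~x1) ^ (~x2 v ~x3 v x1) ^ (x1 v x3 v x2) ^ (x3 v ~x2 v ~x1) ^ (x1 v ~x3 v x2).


Scan each clause for unnegated literals.
Clause 1: 2 positive; Clause 2: 0 positive; Clause 3: 1 positive; Clause 4: 3 positive; Clause 5: 1 positive; Clause 6: 2 positive.
Total positive literal occurrences = 9.

9


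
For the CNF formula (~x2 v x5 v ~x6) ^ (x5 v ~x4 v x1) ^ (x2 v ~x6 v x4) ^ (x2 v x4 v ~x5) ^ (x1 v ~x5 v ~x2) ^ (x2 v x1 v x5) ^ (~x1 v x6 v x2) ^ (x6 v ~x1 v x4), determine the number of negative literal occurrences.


Scan each clause for negated literals.
Clause 1: 2 negative; Clause 2: 1 negative; Clause 3: 1 negative; Clause 4: 1 negative; Clause 5: 2 negative; Clause 6: 0 negative; Clause 7: 1 negative; Clause 8: 1 negative.
Total negative literal occurrences = 9.

9


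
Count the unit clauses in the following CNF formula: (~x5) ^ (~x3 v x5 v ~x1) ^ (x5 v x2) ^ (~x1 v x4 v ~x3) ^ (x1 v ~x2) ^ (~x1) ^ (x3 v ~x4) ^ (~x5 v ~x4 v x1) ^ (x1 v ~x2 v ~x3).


A unit clause contains exactly one literal.
Unit clauses found: (~x5), (~x1).
Count = 2.

2


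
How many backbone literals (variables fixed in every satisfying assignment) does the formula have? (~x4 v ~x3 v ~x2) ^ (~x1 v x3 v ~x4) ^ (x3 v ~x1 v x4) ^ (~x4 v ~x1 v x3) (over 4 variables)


Find all satisfying assignments: 10 model(s).
Check which variables have the same value in every model.
No variable is fixed across all models.
Backbone size = 0.

0


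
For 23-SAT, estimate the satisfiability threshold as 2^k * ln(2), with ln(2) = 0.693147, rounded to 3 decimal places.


Using the asymptotic formula: threshold ~ 2^k * ln(2).
2^23 = 8388608.
8388608 * 0.693147 = 5814538.469.

5814538.469


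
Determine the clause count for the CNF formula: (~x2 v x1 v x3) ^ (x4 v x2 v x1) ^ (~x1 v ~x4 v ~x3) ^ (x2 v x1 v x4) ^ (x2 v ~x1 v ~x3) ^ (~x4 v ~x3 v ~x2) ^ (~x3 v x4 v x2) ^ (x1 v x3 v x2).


Each group enclosed in parentheses joined by ^ is one clause.
Counting the conjuncts: 8 clauses.

8


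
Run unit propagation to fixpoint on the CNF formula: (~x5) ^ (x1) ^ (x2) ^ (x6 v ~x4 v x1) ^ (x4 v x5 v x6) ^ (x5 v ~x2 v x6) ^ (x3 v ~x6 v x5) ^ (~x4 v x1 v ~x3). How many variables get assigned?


Unit propagation repeatedly assigns the literal in any unit clause, then simplifies.
Assignments in order: x5 = F, x1 = T, x2 = T, x6 = T, x3 = T.
No further unit clauses remain.
Total variables assigned = 5.

5


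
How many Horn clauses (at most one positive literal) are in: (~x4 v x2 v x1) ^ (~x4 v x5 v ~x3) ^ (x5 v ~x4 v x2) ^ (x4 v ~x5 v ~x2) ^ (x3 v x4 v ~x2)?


A Horn clause has at most one positive literal.
Clause 1: 2 positive lit(s) -> not Horn
Clause 2: 1 positive lit(s) -> Horn
Clause 3: 2 positive lit(s) -> not Horn
Clause 4: 1 positive lit(s) -> Horn
Clause 5: 2 positive lit(s) -> not Horn
Total Horn clauses = 2.

2


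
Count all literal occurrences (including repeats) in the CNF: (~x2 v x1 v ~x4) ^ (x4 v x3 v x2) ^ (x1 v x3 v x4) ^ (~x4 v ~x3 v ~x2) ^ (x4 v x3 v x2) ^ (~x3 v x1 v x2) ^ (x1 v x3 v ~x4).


Clause lengths: 3, 3, 3, 3, 3, 3, 3.
Sum = 3 + 3 + 3 + 3 + 3 + 3 + 3 = 21.

21


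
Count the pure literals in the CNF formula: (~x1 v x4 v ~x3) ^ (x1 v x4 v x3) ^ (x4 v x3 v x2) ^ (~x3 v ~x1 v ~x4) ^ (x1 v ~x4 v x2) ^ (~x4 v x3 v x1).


A pure literal appears in only one polarity across all clauses.
Pure literals: x2 (positive only).
Count = 1.

1


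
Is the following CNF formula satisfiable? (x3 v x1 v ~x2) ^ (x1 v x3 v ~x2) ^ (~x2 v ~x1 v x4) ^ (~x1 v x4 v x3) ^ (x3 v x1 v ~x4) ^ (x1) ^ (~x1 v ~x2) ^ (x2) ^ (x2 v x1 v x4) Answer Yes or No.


Check all 16 possible truth assignments.
Number of satisfying assignments found: 0.
The formula is unsatisfiable.

No


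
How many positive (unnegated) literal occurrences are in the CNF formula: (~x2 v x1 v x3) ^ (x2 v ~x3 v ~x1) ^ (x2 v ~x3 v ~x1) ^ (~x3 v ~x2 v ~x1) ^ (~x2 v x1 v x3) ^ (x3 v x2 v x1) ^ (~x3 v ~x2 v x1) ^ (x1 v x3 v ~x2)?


Scan each clause for unnegated literals.
Clause 1: 2 positive; Clause 2: 1 positive; Clause 3: 1 positive; Clause 4: 0 positive; Clause 5: 2 positive; Clause 6: 3 positive; Clause 7: 1 positive; Clause 8: 2 positive.
Total positive literal occurrences = 12.

12


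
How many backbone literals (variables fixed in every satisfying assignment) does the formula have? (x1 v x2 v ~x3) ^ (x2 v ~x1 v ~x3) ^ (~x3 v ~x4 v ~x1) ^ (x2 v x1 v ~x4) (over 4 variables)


Find all satisfying assignments: 10 model(s).
Check which variables have the same value in every model.
No variable is fixed across all models.
Backbone size = 0.

0


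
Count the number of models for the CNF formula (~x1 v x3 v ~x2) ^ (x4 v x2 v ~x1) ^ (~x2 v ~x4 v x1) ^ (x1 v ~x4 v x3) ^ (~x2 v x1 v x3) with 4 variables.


Enumerate all 16 truth assignments over 4 variables.
Test each against every clause.
Satisfying assignments found: 8.

8


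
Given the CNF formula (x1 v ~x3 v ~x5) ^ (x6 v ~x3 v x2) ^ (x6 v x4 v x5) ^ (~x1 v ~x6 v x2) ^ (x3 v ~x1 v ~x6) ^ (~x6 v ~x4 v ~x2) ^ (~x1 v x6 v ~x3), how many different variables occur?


Identify each distinct variable in the formula.
Variables found: x1, x2, x3, x4, x5, x6.
Total distinct variables = 6.

6


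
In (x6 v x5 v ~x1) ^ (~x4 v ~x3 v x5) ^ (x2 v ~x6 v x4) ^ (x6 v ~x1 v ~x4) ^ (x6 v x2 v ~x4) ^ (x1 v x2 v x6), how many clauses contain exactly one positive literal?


A definite clause has exactly one positive literal.
Clause 1: 2 positive -> not definite
Clause 2: 1 positive -> definite
Clause 3: 2 positive -> not definite
Clause 4: 1 positive -> definite
Clause 5: 2 positive -> not definite
Clause 6: 3 positive -> not definite
Definite clause count = 2.

2


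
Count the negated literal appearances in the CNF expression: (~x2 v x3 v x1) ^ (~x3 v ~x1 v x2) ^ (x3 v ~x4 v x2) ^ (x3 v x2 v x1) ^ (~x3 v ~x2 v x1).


Scan each clause for negated literals.
Clause 1: 1 negative; Clause 2: 2 negative; Clause 3: 1 negative; Clause 4: 0 negative; Clause 5: 2 negative.
Total negative literal occurrences = 6.

6


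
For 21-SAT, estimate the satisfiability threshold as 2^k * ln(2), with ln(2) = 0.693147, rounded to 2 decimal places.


Using the asymptotic formula: threshold ~ 2^k * ln(2).
2^21 = 2097152.
2097152 * 0.693147 = 1453634.62.

1453634.62
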